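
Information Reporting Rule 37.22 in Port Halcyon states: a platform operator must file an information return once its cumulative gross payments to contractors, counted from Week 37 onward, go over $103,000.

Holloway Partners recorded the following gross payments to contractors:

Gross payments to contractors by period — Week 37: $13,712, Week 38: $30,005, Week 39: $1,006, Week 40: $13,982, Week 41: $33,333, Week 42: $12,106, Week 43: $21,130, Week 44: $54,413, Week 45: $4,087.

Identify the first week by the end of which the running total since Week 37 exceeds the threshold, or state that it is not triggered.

Through Week 37: $13,712
Through Week 38: $43,717
Through Week 39: $44,723
Through Week 40: $58,705
Through Week 41: $92,038
Through Week 42: $104,144 ← exceeds threshold

Week 42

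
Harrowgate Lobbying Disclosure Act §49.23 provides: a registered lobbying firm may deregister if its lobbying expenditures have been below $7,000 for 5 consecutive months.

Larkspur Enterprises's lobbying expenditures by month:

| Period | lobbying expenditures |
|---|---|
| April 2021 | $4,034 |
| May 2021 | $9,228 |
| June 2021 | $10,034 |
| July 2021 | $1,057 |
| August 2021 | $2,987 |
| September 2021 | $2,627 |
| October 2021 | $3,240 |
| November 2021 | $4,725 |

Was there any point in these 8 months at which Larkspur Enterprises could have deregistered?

Yes

Months below $7,000: April 2021, July 2021, August 2021, September 2021, October 2021, November 2021.
Longest run of consecutive months below the threshold: 5.
5 ≥ 5, so Larkspur Enterprises became eligible.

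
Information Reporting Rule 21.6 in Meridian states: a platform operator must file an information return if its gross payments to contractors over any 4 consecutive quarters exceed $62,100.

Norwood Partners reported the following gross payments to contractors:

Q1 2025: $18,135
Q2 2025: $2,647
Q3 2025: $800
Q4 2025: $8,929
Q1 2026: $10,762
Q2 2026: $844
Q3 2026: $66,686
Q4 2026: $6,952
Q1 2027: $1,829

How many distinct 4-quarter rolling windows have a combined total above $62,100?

3

Q1 2025–Q4 2025: $18,135 + $2,647 + $800 + $8,929 = $30,511 (under)
Q2 2025–Q1 2026: $2,647 + $800 + $8,929 + $10,762 = $23,138 (under)
Q3 2025–Q2 2026: $800 + $8,929 + $10,762 + $844 = $21,335 (under)
Q4 2025–Q3 2026: $8,929 + $10,762 + $844 + $66,686 = $87,221 (over)
Q1 2026–Q4 2026: $10,762 + $844 + $66,686 + $6,952 = $85,244 (over)
Q2 2026–Q1 2027: $844 + $66,686 + $6,952 + $1,829 = $76,311 (over)
3 windows exceed the threshold.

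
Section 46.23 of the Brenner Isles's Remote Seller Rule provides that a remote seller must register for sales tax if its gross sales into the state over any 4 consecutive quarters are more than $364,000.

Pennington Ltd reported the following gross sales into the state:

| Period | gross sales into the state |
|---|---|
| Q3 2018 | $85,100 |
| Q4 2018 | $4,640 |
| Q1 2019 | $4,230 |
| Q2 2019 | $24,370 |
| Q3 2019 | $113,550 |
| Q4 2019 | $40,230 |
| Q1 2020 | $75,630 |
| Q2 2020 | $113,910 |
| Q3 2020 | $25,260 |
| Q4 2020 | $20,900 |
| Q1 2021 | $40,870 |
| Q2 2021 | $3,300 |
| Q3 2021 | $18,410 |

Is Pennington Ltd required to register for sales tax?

No

Q3 2018–Q2 2019: $85,100 + $4,640 + $4,230 + $24,370 = $118,340 (under)
Q4 2018–Q3 2019: $4,640 + $4,230 + $24,370 + $113,550 = $146,790 (under)
Q1 2019–Q4 2019: $4,230 + $24,370 + $113,550 + $40,230 = $182,380 (under)
Q2 2019–Q1 2020: $24,370 + $113,550 + $40,230 + $75,630 = $253,780 (under)
Q3 2019–Q2 2020: $113,550 + $40,230 + $75,630 + $113,910 = $343,320 (under)
Q4 2019–Q3 2020: $40,230 + $75,630 + $113,910 + $25,260 = $255,030 (under)
Q1 2020–Q4 2020: $75,630 + $113,910 + $25,260 + $20,900 = $235,700 (under)
Q2 2020–Q1 2021: $113,910 + $25,260 + $20,900 + $40,870 = $200,940 (under)
Q3 2020–Q2 2021: $25,260 + $20,900 + $40,870 + $3,300 = $90,330 (under)
Q4 2020–Q3 2021: $20,900 + $40,870 + $3,300 + $18,410 = $83,480 (under)
No window exceeds $364,000.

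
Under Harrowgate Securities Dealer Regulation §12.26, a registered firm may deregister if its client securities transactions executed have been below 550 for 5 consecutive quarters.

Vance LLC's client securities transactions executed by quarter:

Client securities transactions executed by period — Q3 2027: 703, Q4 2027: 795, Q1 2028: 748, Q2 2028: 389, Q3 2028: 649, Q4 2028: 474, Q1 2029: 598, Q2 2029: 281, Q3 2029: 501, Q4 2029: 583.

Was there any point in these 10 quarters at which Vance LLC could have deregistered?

Quarters below 550: Q2 2028, Q4 2028, Q2 2029, Q3 2029.
Longest run of consecutive quarters below the threshold: 2.
2 < 5, so Vance LLC never became eligible.

No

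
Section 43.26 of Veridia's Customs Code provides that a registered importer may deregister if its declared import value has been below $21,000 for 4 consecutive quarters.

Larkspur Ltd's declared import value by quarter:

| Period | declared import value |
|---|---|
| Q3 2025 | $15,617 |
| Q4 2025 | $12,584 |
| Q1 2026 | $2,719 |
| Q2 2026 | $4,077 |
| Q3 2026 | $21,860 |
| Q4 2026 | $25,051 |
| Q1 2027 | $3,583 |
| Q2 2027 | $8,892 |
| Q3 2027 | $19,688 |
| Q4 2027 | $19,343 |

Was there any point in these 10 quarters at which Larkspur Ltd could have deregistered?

Yes

Quarters below $21,000: Q3 2025, Q4 2025, Q1 2026, Q2 2026, Q1 2027, Q2 2027, Q3 2027, Q4 2027.
Longest run of consecutive quarters below the threshold: 4.
4 ≥ 4, so Larkspur Ltd became eligible.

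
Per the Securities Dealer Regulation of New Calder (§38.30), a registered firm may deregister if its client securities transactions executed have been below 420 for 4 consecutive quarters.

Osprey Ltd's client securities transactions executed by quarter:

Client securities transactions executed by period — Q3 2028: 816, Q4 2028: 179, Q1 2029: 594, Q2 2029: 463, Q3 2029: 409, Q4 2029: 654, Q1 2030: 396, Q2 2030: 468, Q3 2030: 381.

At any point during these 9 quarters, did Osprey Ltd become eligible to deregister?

Quarters below 420: Q4 2028, Q3 2029, Q1 2030, Q3 2030.
Longest run of consecutive quarters below the threshold: 1.
1 < 4, so Osprey Ltd never became eligible.

No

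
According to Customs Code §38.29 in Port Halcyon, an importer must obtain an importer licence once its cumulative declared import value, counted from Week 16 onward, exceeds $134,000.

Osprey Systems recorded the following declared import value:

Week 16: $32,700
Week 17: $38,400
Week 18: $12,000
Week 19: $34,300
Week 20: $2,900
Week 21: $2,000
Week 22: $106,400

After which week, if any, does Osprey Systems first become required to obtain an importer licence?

Week 22

Through Week 16: $32,700
Through Week 17: $71,100
Through Week 18: $83,100
Through Week 19: $117,400
Through Week 20: $120,300
Through Week 21: $122,300
Through Week 22: $228,700 ← exceeds threshold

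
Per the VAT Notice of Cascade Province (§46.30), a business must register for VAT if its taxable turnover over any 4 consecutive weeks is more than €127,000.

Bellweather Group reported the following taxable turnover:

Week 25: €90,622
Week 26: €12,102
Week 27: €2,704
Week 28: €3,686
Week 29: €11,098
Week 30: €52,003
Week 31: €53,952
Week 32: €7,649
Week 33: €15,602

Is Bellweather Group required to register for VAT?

Yes

Week 25–Week 28: €90,622 + €12,102 + €2,704 + €3,686 = €109,114 (under)
Week 26–Week 29: €12,102 + €2,704 + €3,686 + €11,098 = €29,590 (under)
Week 27–Week 30: €2,704 + €3,686 + €11,098 + €52,003 = €69,491 (under)
Week 28–Week 31: €3,686 + €11,098 + €52,003 + €53,952 = €120,739 (under)
Week 29–Week 32: €11,098 + €52,003 + €53,952 + €7,649 = €124,702 (under)
Week 30–Week 33: €52,003 + €53,952 + €7,649 + €15,602 = €129,206 (over)
At least one window exceeds €127,000.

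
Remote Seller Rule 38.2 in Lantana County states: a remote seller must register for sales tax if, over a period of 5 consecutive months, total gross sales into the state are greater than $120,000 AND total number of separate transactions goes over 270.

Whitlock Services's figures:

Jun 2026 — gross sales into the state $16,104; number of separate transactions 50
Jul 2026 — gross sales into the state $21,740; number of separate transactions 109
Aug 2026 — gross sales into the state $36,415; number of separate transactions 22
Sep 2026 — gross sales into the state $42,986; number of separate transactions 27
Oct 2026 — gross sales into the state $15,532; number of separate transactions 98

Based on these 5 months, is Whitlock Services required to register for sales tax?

Total gross sales into the state: $16,104 + $21,740 + $36,415 + $42,986 + $15,532 = $132,777 (> $120,000).
Total number of separate transactions: 50 + 109 + 22 + 27 + 98 = 306 (> 270).
The test is 'and': both thresholds are exceeded.

Yes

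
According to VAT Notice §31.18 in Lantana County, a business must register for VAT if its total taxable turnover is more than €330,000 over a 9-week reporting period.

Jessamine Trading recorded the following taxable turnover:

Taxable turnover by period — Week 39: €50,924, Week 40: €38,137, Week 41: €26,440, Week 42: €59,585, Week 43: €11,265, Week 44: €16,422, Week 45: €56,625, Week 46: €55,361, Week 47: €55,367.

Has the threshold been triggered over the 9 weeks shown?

Total taxable turnover: €50,924 + €38,137 + €26,440 + €59,585 + €11,265 + €16,422 + €56,625 + €55,361 + €55,367 = €370,126.
€370,126 > €330,000, so the threshold is exceeded.

Yes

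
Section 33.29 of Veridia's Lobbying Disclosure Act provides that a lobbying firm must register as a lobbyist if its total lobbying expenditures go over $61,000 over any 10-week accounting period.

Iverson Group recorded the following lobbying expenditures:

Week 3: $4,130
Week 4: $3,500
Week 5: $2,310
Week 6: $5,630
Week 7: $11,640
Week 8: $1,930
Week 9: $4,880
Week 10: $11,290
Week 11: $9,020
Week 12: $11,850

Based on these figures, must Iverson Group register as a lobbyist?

Total lobbying expenditures: $4,130 + $3,500 + $2,310 + $5,630 + $11,640 + $1,930 + $4,880 + $11,290 + $9,020 + $11,850 = $66,180.
$66,180 > $61,000, so the threshold is exceeded.

Yes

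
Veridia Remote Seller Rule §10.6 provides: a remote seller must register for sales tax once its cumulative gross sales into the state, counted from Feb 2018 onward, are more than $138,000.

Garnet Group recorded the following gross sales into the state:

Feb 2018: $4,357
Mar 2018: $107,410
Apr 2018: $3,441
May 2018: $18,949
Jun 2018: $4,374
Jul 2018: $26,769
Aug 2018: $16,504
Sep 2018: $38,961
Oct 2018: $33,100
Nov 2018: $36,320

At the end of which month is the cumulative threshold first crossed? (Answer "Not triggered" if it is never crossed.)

Jun 2018

Through Feb 2018: $4,357
Through Mar 2018: $111,767
Through Apr 2018: $115,208
Through May 2018: $134,157
Through Jun 2018: $138,531 ← exceeds threshold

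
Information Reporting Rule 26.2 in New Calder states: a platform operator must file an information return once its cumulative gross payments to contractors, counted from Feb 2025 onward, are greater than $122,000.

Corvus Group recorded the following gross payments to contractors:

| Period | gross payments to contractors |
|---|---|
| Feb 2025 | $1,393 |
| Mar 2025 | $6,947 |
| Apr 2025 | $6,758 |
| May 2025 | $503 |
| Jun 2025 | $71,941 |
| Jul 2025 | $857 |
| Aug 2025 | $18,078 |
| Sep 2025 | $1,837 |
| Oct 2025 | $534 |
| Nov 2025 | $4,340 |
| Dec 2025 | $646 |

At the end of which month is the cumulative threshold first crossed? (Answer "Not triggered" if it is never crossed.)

Not triggered

Through Feb 2025: $1,393
Through Mar 2025: $8,340
Through Apr 2025: $15,098
Through May 2025: $15,601
Through Jun 2025: $87,542
Through Jul 2025: $88,399
Through Aug 2025: $106,477
Through Sep 2025: $108,314
Through Oct 2025: $108,848
Through Nov 2025: $113,188
Through Dec 2025: $113,834
Final cumulative total $113,834 ≤ $122,000; the threshold is never exceeded.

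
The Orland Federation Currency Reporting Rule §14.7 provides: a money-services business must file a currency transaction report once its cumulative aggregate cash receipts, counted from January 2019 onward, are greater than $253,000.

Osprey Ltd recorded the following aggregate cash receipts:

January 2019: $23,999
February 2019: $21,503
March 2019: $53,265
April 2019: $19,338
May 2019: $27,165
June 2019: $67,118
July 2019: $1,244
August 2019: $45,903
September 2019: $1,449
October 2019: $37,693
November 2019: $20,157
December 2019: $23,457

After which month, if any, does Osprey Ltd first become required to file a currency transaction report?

August 2019

Through January 2019: $23,999
Through February 2019: $45,502
Through March 2019: $98,767
Through April 2019: $118,105
Through May 2019: $145,270
Through June 2019: $212,388
Through July 2019: $213,632
Through August 2019: $259,535 ← exceeds threshold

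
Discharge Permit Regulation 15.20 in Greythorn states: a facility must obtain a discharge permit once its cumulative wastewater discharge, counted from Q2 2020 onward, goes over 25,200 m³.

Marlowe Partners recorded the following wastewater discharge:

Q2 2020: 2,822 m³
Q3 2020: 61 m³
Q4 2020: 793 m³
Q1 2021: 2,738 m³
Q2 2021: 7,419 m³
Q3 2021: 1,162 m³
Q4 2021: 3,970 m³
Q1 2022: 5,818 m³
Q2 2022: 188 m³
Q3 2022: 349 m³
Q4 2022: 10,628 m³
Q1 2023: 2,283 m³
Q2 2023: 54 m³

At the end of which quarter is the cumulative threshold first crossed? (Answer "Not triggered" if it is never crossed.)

Through Q2 2020: 2,822 m³
Through Q3 2020: 2,883 m³
Through Q4 2020: 3,676 m³
Through Q1 2021: 6,414 m³
Through Q2 2021: 13,833 m³
Through Q3 2021: 14,995 m³
Through Q4 2021: 18,965 m³
Through Q1 2022: 24,783 m³
Through Q2 2022: 24,971 m³
Through Q3 2022: 25,320 m³ ← exceeds threshold

Q3 2022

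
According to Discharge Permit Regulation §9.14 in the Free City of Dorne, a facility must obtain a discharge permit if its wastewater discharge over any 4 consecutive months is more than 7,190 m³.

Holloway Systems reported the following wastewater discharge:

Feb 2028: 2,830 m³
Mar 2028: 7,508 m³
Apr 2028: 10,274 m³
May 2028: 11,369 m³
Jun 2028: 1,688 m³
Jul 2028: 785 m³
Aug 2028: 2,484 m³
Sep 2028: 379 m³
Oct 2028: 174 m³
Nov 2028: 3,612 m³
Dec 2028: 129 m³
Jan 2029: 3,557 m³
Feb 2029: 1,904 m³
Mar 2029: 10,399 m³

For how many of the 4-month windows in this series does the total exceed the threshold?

Feb 2028–May 2028: 2,830 m³ + 7,508 m³ + 10,274 m³ + 11,369 m³ = 31,981 m³ (over)
Mar 2028–Jun 2028: 7,508 m³ + 10,274 m³ + 11,369 m³ + 1,688 m³ = 30,839 m³ (over)
Apr 2028–Jul 2028: 10,274 m³ + 11,369 m³ + 1,688 m³ + 785 m³ = 24,116 m³ (over)
May 2028–Aug 2028: 11,369 m³ + 1,688 m³ + 785 m³ + 2,484 m³ = 16,326 m³ (over)
Jun 2028–Sep 2028: 1,688 m³ + 785 m³ + 2,484 m³ + 379 m³ = 5,336 m³ (under)
Jul 2028–Oct 2028: 785 m³ + 2,484 m³ + 379 m³ + 174 m³ = 3,822 m³ (under)
Aug 2028–Nov 2028: 2,484 m³ + 379 m³ + 174 m³ + 3,612 m³ = 6,649 m³ (under)
Sep 2028–Dec 2028: 379 m³ + 174 m³ + 3,612 m³ + 129 m³ = 4,294 m³ (under)
Oct 2028–Jan 2029: 174 m³ + 3,612 m³ + 129 m³ + 3,557 m³ = 7,472 m³ (over)
Nov 2028–Feb 2029: 3,612 m³ + 129 m³ + 3,557 m³ + 1,904 m³ = 9,202 m³ (over)
Dec 2028–Mar 2029: 129 m³ + 3,557 m³ + 1,904 m³ + 10,399 m³ = 15,989 m³ (over)
7 windows exceed the threshold.

7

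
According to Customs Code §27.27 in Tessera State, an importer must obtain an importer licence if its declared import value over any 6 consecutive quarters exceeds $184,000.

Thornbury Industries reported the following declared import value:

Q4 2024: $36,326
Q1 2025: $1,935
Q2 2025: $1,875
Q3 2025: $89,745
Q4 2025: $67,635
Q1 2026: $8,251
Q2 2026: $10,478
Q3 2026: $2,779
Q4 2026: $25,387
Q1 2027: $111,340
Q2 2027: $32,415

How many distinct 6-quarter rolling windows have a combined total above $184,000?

Q4 2024–Q1 2026: $36,326 + $1,935 + $1,875 + $89,745 + $67,635 + $8,251 = $205,767 (over)
Q1 2025–Q2 2026: $1,935 + $1,875 + $89,745 + $67,635 + $8,251 + $10,478 = $179,919 (under)
Q2 2025–Q3 2026: $1,875 + $89,745 + $67,635 + $8,251 + $10,478 + $2,779 = $180,763 (under)
Q3 2025–Q4 2026: $89,745 + $67,635 + $8,251 + $10,478 + $2,779 + $25,387 = $204,275 (over)
Q4 2025–Q1 2027: $67,635 + $8,251 + $10,478 + $2,779 + $25,387 + $111,340 = $225,870 (over)
Q1 2026–Q2 2027: $8,251 + $10,478 + $2,779 + $25,387 + $111,340 + $32,415 = $190,650 (over)
4 windows exceed the threshold.

4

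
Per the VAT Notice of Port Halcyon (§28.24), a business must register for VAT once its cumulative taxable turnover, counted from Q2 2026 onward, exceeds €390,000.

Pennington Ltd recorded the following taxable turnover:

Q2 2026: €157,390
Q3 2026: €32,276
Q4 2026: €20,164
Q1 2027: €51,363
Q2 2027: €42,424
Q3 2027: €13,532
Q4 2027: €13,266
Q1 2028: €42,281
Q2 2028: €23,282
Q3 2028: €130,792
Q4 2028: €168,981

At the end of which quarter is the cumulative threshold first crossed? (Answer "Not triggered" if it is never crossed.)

Q2 2028

Through Q2 2026: €157,390
Through Q3 2026: €189,666
Through Q4 2026: €209,830
Through Q1 2027: €261,193
Through Q2 2027: €303,617
Through Q3 2027: €317,149
Through Q4 2027: €330,415
Through Q1 2028: €372,696
Through Q2 2028: €395,978 ← exceeds threshold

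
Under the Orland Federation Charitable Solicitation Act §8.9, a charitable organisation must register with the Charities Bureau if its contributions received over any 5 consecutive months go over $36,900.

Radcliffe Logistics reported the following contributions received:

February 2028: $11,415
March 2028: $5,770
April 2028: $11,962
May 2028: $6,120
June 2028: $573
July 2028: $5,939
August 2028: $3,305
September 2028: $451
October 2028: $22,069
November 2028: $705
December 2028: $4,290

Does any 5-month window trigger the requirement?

No

February 2028–June 2028: $11,415 + $5,770 + $11,962 + $6,120 + $573 = $35,840 (under)
March 2028–July 2028: $5,770 + $11,962 + $6,120 + $573 + $5,939 = $30,364 (under)
April 2028–August 2028: $11,962 + $6,120 + $573 + $5,939 + $3,305 = $27,899 (under)
May 2028–September 2028: $6,120 + $573 + $5,939 + $3,305 + $451 = $16,388 (under)
June 2028–October 2028: $573 + $5,939 + $3,305 + $451 + $22,069 = $32,337 (under)
July 2028–November 2028: $5,939 + $3,305 + $451 + $22,069 + $705 = $32,469 (under)
August 2028–December 2028: $3,305 + $451 + $22,069 + $705 + $4,290 = $30,820 (under)
No window exceeds $36,900.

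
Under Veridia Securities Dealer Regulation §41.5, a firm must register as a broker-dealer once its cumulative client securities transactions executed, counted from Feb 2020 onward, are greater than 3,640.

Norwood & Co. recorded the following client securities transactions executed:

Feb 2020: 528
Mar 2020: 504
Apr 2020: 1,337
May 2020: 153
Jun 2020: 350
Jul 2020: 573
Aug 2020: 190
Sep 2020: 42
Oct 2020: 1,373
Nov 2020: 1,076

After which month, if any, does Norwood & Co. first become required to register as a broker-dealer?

Sep 2020

Through Feb 2020: 528
Through Mar 2020: 1,032
Through Apr 2020: 2,369
Through May 2020: 2,522
Through Jun 2020: 2,872
Through Jul 2020: 3,445
Through Aug 2020: 3,635
Through Sep 2020: 3,677 ← exceeds threshold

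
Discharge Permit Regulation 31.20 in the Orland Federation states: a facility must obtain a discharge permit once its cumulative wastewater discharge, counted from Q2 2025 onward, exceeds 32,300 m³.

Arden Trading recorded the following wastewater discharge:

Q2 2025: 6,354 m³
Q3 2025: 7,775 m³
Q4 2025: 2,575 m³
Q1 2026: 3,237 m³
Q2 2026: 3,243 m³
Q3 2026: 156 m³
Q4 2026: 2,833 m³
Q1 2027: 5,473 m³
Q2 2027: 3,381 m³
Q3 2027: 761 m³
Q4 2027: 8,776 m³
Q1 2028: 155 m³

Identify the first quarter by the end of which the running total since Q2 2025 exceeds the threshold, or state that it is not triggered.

Q2 2027

Through Q2 2025: 6,354 m³
Through Q3 2025: 14,129 m³
Through Q4 2025: 16,704 m³
Through Q1 2026: 19,941 m³
Through Q2 2026: 23,184 m³
Through Q3 2026: 23,340 m³
Through Q4 2026: 26,173 m³
Through Q1 2027: 31,646 m³
Through Q2 2027: 35,027 m³ ← exceeds threshold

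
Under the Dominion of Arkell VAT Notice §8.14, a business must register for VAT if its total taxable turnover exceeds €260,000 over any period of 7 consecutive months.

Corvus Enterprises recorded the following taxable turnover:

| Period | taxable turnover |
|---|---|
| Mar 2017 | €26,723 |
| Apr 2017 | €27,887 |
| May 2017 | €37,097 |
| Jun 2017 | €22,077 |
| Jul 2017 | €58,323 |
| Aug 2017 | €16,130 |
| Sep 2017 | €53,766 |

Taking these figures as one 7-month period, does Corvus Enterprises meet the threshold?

Total taxable turnover: €26,723 + €27,887 + €37,097 + €22,077 + €58,323 + €16,130 + €53,766 = €242,003.
€242,003 ≤ €260,000, so the threshold is not exceeded.

No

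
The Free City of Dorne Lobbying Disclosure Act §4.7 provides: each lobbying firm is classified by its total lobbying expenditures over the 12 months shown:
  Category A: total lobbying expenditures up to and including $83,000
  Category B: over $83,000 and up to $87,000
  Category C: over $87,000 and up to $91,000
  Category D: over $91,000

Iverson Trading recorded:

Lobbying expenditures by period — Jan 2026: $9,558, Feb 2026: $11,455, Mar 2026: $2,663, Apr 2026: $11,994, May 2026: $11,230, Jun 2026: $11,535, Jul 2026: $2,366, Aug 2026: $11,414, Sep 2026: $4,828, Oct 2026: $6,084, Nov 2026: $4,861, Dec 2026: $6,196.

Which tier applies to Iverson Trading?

Category D

Total lobbying expenditures: $9,558 + $11,455 + $2,663 + $11,994 + $11,230 + $11,535 + $2,366 + $11,414 + $4,828 + $6,084 + $4,861 + $6,196 = $94,184.
$94,184 > $91,000, so Category D applies.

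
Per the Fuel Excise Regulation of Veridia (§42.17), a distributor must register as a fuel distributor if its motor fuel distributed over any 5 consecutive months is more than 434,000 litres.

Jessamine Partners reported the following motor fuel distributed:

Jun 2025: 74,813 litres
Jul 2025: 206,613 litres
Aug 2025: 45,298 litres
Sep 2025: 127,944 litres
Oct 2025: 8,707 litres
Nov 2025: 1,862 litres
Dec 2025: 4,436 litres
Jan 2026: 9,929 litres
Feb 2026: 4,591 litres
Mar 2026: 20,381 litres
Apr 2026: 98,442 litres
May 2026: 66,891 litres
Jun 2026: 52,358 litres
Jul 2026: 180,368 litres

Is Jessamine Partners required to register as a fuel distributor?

Yes

Jun 2025–Oct 2025: 74,813 litres + 206,613 litres + 45,298 litres + 127,944 litres + 8,707 litres = 463,375 litres (over)
Jul 2025–Nov 2025: 206,613 litres + 45,298 litres + 127,944 litres + 8,707 litres + 1,862 litres = 390,424 litres (under)
Aug 2025–Dec 2025: 45,298 litres + 127,944 litres + 8,707 litres + 1,862 litres + 4,436 litres = 188,247 litres (under)
Sep 2025–Jan 2026: 127,944 litres + 8,707 litres + 1,862 litres + 4,436 litres + 9,929 litres = 152,878 litres (under)
Oct 2025–Feb 2026: 8,707 litres + 1,862 litres + 4,436 litres + 9,929 litres + 4,591 litres = 29,525 litres (under)
Nov 2025–Mar 2026: 1,862 litres + 4,436 litres + 9,929 litres + 4,591 litres + 20,381 litres = 41,199 litres (under)
Dec 2025–Apr 2026: 4,436 litres + 9,929 litres + 4,591 litres + 20,381 litres + 98,442 litres = 137,779 litres (under)
Jan 2026–May 2026: 9,929 litres + 4,591 litres + 20,381 litres + 98,442 litres + 66,891 litres = 200,234 litres (under)
Feb 2026–Jun 2026: 4,591 litres + 20,381 litres + 98,442 litres + 66,891 litres + 52,358 litres = 242,663 litres (under)
Mar 2026–Jul 2026: 20,381 litres + 98,442 litres + 66,891 litres + 52,358 litres + 180,368 litres = 418,440 litres (under)
At least one window exceeds 434,000 litres.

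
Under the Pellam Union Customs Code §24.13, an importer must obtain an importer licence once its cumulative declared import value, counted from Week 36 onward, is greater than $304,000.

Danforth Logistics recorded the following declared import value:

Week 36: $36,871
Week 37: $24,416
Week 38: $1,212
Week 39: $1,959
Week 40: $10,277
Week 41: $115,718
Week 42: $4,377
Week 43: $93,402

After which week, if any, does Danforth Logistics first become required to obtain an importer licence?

Not triggered

Through Week 36: $36,871
Through Week 37: $61,287
Through Week 38: $62,499
Through Week 39: $64,458
Through Week 40: $74,735
Through Week 41: $190,453
Through Week 42: $194,830
Through Week 43: $288,232
Final cumulative total $288,232 ≤ $304,000; the threshold is never exceeded.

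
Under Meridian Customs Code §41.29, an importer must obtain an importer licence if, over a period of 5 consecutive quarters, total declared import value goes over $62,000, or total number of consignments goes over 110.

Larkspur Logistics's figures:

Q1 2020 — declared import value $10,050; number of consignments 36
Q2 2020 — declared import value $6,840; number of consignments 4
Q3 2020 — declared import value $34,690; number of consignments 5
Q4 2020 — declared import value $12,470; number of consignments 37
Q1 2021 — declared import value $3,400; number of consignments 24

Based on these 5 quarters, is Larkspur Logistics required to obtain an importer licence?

Yes

Total declared import value: $10,050 + $6,840 + $34,690 + $12,470 + $3,400 = $67,450 (> $62,000).
Total number of consignments: 36 + 4 + 5 + 37 + 24 = 106 (≤ 110).
The test is 'or': at least one threshold is exceeded.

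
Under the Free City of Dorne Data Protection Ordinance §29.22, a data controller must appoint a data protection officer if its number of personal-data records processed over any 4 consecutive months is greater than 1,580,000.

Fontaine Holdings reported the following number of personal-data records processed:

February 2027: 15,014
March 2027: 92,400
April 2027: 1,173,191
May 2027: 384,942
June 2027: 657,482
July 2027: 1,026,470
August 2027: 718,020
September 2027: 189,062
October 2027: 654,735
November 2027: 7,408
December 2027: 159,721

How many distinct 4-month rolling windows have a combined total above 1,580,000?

February 2027–May 2027: 15,014 + 92,400 + 1,173,191 + 384,942 = 1,665,547 (over)
March 2027–June 2027: 92,400 + 1,173,191 + 384,942 + 657,482 = 2,308,015 (over)
April 2027–July 2027: 1,173,191 + 384,942 + 657,482 + 1,026,470 = 3,242,085 (over)
May 2027–August 2027: 384,942 + 657,482 + 1,026,470 + 718,020 = 2,786,914 (over)
June 2027–September 2027: 657,482 + 1,026,470 + 718,020 + 189,062 = 2,591,034 (over)
July 2027–October 2027: 1,026,470 + 718,020 + 189,062 + 654,735 = 2,588,287 (over)
August 2027–November 2027: 718,020 + 189,062 + 654,735 + 7,408 = 1,569,225 (under)
September 2027–December 2027: 189,062 + 654,735 + 7,408 + 159,721 = 1,010,926 (under)
6 windows exceed the threshold.

6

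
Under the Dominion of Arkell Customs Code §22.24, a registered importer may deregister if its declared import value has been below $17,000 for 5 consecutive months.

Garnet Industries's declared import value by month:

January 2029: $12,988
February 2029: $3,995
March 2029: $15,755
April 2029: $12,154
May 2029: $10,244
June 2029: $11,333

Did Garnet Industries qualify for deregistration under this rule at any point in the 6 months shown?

Months below $17,000: January 2029, February 2029, March 2029, April 2029, May 2029, June 2029.
Longest run of consecutive months below the threshold: 6.
6 ≥ 5, so Garnet Industries became eligible.

Yes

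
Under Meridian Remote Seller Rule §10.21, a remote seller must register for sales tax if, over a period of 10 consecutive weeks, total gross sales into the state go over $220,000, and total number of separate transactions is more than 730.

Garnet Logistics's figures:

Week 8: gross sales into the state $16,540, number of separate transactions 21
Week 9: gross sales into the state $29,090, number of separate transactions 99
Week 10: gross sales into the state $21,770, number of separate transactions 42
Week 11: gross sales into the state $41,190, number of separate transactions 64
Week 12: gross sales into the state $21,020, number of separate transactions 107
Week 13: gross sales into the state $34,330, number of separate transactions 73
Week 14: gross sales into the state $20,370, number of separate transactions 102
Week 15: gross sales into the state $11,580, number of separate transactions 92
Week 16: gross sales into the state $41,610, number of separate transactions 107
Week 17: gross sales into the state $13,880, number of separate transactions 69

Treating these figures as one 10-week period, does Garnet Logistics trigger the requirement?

Total gross sales into the state: $16,540 + $29,090 + $21,770 + $41,190 + $21,020 + $34,330 + $20,370 + $11,580 + $41,610 + $13,880 = $251,380 (> $220,000).
Total number of separate transactions: 21 + 99 + 42 + 64 + 107 + 73 + 102 + 92 + 107 + 69 = 776 (> 730).
The test is 'and': both thresholds are exceeded.

Yes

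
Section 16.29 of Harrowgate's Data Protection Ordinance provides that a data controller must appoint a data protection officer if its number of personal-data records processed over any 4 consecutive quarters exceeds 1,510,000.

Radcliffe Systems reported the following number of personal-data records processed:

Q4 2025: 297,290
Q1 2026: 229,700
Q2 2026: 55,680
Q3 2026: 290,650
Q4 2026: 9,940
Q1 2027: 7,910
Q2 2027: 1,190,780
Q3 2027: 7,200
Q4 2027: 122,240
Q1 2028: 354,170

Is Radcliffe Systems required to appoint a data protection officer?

Q4 2025–Q3 2026: 297,290 + 229,700 + 55,680 + 290,650 = 873,320 (under)
Q1 2026–Q4 2026: 229,700 + 55,680 + 290,650 + 9,940 = 585,970 (under)
Q2 2026–Q1 2027: 55,680 + 290,650 + 9,940 + 7,910 = 364,180 (under)
Q3 2026–Q2 2027: 290,650 + 9,940 + 7,910 + 1,190,780 = 1,499,280 (under)
Q4 2026–Q3 2027: 9,940 + 7,910 + 1,190,780 + 7,200 = 1,215,830 (under)
Q1 2027–Q4 2027: 7,910 + 1,190,780 + 7,200 + 122,240 = 1,328,130 (under)
Q2 2027–Q1 2028: 1,190,780 + 7,200 + 122,240 + 354,170 = 1,674,390 (over)
At least one window exceeds 1,510,000.

Yes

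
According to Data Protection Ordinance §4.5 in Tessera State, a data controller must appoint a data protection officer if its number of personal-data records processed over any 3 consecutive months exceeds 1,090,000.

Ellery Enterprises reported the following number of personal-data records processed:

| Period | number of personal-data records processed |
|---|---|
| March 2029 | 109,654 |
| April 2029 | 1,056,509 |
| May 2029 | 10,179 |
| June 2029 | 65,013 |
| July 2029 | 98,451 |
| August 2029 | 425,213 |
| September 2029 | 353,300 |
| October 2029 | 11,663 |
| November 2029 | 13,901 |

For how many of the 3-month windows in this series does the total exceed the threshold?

2

March 2029–May 2029: 109,654 + 1,056,509 + 10,179 = 1,176,342 (over)
April 2029–June 2029: 1,056,509 + 10,179 + 65,013 = 1,131,701 (over)
May 2029–July 2029: 10,179 + 65,013 + 98,451 = 173,643 (under)
June 2029–August 2029: 65,013 + 98,451 + 425,213 = 588,677 (under)
July 2029–September 2029: 98,451 + 425,213 + 353,300 = 876,964 (under)
August 2029–October 2029: 425,213 + 353,300 + 11,663 = 790,176 (under)
September 2029–November 2029: 353,300 + 11,663 + 13,901 = 378,864 (under)
2 windows exceed the threshold.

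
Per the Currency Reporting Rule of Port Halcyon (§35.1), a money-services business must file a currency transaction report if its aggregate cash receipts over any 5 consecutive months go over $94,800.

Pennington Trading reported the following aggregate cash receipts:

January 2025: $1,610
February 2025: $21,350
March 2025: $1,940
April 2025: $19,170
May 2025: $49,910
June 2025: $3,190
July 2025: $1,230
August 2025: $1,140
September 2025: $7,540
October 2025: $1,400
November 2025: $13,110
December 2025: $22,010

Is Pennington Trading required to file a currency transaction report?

January 2025–May 2025: $1,610 + $21,350 + $1,940 + $19,170 + $49,910 = $93,980 (under)
February 2025–June 2025: $21,350 + $1,940 + $19,170 + $49,910 + $3,190 = $95,560 (over)
March 2025–July 2025: $1,940 + $19,170 + $49,910 + $3,190 + $1,230 = $75,440 (under)
April 2025–August 2025: $19,170 + $49,910 + $3,190 + $1,230 + $1,140 = $74,640 (under)
May 2025–September 2025: $49,910 + $3,190 + $1,230 + $1,140 + $7,540 = $63,010 (under)
June 2025–October 2025: $3,190 + $1,230 + $1,140 + $7,540 + $1,400 = $14,500 (under)
July 2025–November 2025: $1,230 + $1,140 + $7,540 + $1,400 + $13,110 = $24,420 (under)
August 2025–December 2025: $1,140 + $7,540 + $1,400 + $13,110 + $22,010 = $45,200 (under)
At least one window exceeds $94,800.

Yes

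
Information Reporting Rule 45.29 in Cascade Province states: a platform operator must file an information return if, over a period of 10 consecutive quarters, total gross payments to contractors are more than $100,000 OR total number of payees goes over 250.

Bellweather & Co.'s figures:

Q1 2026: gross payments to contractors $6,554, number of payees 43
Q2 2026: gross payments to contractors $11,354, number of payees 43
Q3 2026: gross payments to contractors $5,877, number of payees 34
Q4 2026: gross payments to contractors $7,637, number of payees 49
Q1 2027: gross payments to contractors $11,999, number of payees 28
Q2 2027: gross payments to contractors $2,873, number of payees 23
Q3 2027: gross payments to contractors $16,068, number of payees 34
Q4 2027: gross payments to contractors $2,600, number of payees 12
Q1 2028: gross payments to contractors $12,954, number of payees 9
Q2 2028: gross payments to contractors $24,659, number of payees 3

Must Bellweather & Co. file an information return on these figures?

Total gross payments to contractors: $6,554 + $11,354 + $5,877 + $7,637 + $11,999 + $2,873 + $16,068 + $2,600 + $12,954 + $24,659 = $102,575 (> $100,000).
Total number of payees: 43 + 43 + 34 + 49 + 28 + 23 + 34 + 12 + 9 + 3 = 278 (> 250).
The test is 'or': at least one threshold is exceeded.

Yes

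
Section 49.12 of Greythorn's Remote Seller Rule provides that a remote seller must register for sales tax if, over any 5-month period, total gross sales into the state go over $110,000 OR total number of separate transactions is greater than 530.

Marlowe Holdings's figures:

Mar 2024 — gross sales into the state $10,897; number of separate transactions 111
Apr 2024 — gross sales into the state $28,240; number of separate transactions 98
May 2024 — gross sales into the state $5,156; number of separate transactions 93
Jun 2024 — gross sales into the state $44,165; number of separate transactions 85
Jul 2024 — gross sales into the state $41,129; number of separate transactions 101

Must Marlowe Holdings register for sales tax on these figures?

Total gross sales into the state: $10,897 + $28,240 + $5,156 + $44,165 + $41,129 = $129,587 (> $110,000).
Total number of separate transactions: 111 + 98 + 93 + 85 + 101 = 488 (≤ 530).
The test is 'or': at least one threshold is exceeded.

Yes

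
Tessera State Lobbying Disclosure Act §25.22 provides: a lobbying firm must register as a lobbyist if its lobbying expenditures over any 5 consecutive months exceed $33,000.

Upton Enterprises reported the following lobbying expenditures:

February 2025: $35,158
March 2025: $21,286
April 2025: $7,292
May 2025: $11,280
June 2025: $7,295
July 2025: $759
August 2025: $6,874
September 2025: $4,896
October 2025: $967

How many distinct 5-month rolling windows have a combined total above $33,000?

3

February 2025–June 2025: $35,158 + $21,286 + $7,292 + $11,280 + $7,295 = $82,311 (over)
March 2025–July 2025: $21,286 + $7,292 + $11,280 + $7,295 + $759 = $47,912 (over)
April 2025–August 2025: $7,292 + $11,280 + $7,295 + $759 + $6,874 = $33,500 (over)
May 2025–September 2025: $11,280 + $7,295 + $759 + $6,874 + $4,896 = $31,104 (under)
June 2025–October 2025: $7,295 + $759 + $6,874 + $4,896 + $967 = $20,791 (under)
3 windows exceed the threshold.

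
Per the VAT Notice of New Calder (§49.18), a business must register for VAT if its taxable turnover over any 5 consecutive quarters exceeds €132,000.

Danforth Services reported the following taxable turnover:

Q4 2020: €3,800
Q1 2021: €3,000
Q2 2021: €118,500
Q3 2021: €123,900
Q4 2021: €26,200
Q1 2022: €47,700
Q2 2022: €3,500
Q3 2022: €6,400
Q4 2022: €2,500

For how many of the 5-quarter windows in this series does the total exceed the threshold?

4

Q4 2020–Q4 2021: €3,800 + €3,000 + €118,500 + €123,900 + €26,200 = €275,400 (over)
Q1 2021–Q1 2022: €3,000 + €118,500 + €123,900 + €26,200 + €47,700 = €319,300 (over)
Q2 2021–Q2 2022: €118,500 + €123,900 + €26,200 + €47,700 + €3,500 = €319,800 (over)
Q3 2021–Q3 2022: €123,900 + €26,200 + €47,700 + €3,500 + €6,400 = €207,700 (over)
Q4 2021–Q4 2022: €26,200 + €47,700 + €3,500 + €6,400 + €2,500 = €86,300 (under)
4 windows exceed the threshold.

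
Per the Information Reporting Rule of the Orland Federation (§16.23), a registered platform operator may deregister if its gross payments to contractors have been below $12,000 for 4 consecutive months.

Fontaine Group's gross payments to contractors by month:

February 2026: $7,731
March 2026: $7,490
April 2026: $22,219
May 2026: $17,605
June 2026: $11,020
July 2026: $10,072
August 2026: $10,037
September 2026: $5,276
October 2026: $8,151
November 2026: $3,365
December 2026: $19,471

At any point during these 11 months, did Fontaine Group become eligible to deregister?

Yes

Months below $12,000: February 2026, March 2026, June 2026, July 2026, August 2026, September 2026, October 2026, November 2026.
Longest run of consecutive months below the threshold: 6.
6 ≥ 4, so Fontaine Group became eligible.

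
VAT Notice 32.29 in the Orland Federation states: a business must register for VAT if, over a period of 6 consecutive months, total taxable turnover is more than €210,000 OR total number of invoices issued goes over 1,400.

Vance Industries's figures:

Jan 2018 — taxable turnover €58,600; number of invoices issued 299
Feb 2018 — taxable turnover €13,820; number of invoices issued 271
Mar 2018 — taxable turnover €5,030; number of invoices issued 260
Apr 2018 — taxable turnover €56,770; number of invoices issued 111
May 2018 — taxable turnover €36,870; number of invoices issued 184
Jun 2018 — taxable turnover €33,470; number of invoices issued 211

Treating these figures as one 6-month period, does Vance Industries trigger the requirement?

No

Total taxable turnover: €58,600 + €13,820 + €5,030 + €56,770 + €36,870 + €33,470 = €204,560 (≤ €210,000).
Total number of invoices issued: 299 + 271 + 260 + 111 + 184 + 211 = 1,336 (≤ 1,400).
The test is 'or': neither threshold is exceeded.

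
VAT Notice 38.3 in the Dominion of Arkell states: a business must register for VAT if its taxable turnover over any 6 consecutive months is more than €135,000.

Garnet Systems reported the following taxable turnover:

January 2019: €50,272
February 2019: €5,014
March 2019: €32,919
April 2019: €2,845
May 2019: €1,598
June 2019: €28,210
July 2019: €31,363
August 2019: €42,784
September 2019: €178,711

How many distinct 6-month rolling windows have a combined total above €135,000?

2

January 2019–June 2019: €50,272 + €5,014 + €32,919 + €2,845 + €1,598 + €28,210 = €120,858 (under)
February 2019–July 2019: €5,014 + €32,919 + €2,845 + €1,598 + €28,210 + €31,363 = €101,949 (under)
March 2019–August 2019: €32,919 + €2,845 + €1,598 + €28,210 + €31,363 + €42,784 = €139,719 (over)
April 2019–September 2019: €2,845 + €1,598 + €28,210 + €31,363 + €42,784 + €178,711 = €285,511 (over)
2 windows exceed the threshold.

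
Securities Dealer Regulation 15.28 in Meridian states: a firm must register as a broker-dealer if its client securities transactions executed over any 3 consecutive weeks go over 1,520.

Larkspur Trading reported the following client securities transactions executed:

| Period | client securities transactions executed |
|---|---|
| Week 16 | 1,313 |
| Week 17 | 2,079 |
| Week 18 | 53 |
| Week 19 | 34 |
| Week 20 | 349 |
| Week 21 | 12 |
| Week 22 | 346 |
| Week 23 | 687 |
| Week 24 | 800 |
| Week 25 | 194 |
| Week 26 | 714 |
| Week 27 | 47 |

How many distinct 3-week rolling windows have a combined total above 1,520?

Week 16–Week 18: 1,313 + 2,079 + 53 = 3,445 (over)
Week 17–Week 19: 2,079 + 53 + 34 = 2,166 (over)
Week 18–Week 20: 53 + 34 + 349 = 436 (under)
Week 19–Week 21: 34 + 349 + 12 = 395 (under)
Week 20–Week 22: 349 + 12 + 346 = 707 (under)
Week 21–Week 23: 12 + 346 + 687 = 1,045 (under)
Week 22–Week 24: 346 + 687 + 800 = 1,833 (over)
Week 23–Week 25: 687 + 800 + 194 = 1,681 (over)
Week 24–Week 26: 800 + 194 + 714 = 1,708 (over)
Week 25–Week 27: 194 + 714 + 47 = 955 (under)
5 windows exceed the threshold.

5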